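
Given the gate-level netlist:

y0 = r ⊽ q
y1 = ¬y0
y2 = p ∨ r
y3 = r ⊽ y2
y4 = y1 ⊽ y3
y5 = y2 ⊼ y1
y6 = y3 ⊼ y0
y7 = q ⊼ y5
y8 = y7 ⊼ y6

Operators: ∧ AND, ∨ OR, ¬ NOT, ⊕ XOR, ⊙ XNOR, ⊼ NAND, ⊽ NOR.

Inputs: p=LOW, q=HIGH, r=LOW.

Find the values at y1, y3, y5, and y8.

y1 = HIGH, y3 = HIGH, y5 = HIGH, y8 = HIGH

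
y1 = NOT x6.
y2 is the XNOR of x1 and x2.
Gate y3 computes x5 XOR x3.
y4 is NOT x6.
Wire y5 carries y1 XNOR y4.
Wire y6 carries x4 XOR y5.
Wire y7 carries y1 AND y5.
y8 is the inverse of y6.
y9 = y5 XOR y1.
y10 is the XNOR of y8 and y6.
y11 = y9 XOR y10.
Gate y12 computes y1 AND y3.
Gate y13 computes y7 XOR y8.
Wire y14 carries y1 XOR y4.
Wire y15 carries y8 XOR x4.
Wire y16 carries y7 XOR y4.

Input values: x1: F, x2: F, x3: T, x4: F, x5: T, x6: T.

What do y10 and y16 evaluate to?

y1 = NOT x6 = NOT T = F
y4 = NOT x6 = NOT T = F
y5 = y1 XNOR y4 = F XNOR F = T
y6 = x4 XOR y5 = F XOR T = T
y7 = y1 AND y5 = F AND T = F
y8 = NOT y6 = NOT T = F
y10 = y8 XNOR y6 = F XNOR T = F
y16 = y7 XOR y4 = F XOR F = F

y10 = F; y16 = F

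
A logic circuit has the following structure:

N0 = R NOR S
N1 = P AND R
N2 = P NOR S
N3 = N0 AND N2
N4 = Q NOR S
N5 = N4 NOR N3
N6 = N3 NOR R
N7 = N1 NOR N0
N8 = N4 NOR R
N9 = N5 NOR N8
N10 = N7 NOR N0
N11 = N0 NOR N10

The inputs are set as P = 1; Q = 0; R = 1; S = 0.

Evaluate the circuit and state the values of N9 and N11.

N0 = R NOR S = 1 NOR 0 = 0
N1 = P AND R = 1 AND 1 = 1
N2 = P NOR S = 1 NOR 0 = 0
N3 = N0 AND N2 = 0 AND 0 = 0
N4 = Q NOR S = 0 NOR 0 = 1
N5 = N4 NOR N3 = 1 NOR 0 = 0
N7 = N1 NOR N0 = 1 NOR 0 = 0
N8 = N4 NOR R = 1 NOR 1 = 0
N9 = N5 NOR N8 = 0 NOR 0 = 1
N10 = N7 NOR N0 = 0 NOR 0 = 1
N11 = N0 NOR N10 = 0 NOR 1 = 0

N9 = 1  N11 = 0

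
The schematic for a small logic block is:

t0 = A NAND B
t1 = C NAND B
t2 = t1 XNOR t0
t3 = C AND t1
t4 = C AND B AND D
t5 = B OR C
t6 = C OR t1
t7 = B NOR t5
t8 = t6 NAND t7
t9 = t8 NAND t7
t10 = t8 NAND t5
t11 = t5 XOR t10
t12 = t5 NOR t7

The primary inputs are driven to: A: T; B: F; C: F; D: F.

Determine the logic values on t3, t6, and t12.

t3 = F; t6 = T; t12 = F

t1 = C NAND B = F NAND F = T
t3 = C AND t1 = F AND T = F
t5 = B OR C = F OR F = F
t6 = C OR t1 = F OR T = T
t7 = B NOR t5 = F NOR F = T
t12 = t5 NOR t7 = F NOR T = F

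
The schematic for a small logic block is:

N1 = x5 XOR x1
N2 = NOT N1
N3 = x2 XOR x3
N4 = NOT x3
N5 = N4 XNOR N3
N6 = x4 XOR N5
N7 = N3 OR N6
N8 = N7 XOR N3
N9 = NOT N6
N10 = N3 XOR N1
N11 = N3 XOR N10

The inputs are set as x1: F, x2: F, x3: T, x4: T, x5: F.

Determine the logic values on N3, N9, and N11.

N1 = x5 XOR x1 = F XOR F = F
N3 = x2 XOR x3 = F XOR T = T
N4 = NOT x3 = NOT T = F
N5 = N4 XNOR N3 = F XNOR T = F
N6 = x4 XOR N5 = T XOR F = T
N9 = NOT N6 = NOT T = F
N10 = N3 XOR N1 = T XOR F = T
N11 = N3 XOR N10 = T XOR T = F

N3 = T, N9 = F, N11 = F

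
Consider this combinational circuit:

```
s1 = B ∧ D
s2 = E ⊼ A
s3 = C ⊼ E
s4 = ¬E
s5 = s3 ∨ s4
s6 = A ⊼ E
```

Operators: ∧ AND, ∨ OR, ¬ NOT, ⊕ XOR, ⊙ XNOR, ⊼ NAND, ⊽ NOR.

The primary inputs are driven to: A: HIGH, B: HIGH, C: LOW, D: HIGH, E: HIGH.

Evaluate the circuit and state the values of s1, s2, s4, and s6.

s1 = HIGH, s2 = LOW, s4 = LOW, s6 = LOW

s1 = B AND D = HIGH AND HIGH = HIGH
s2 = E NAND A = HIGH NAND HIGH = LOW
s4 = NOT E = NOT HIGH = LOW
s6 = A NAND E = HIGH NAND HIGH = LOW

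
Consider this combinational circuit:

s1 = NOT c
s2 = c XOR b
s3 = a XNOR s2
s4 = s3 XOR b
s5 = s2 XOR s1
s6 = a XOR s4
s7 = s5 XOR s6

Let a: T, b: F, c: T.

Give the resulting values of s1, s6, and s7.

s1 = NOT c = NOT T = F
s2 = c XOR b = T XOR F = T
s3 = a XNOR s2 = T XNOR T = T
s4 = s3 XOR b = T XOR F = T
s5 = s2 XOR s1 = T XOR F = T
s6 = a XOR s4 = T XOR T = F
s7 = s5 XOR s6 = T XOR F = T

s1 = F, s6 = F, s7 = T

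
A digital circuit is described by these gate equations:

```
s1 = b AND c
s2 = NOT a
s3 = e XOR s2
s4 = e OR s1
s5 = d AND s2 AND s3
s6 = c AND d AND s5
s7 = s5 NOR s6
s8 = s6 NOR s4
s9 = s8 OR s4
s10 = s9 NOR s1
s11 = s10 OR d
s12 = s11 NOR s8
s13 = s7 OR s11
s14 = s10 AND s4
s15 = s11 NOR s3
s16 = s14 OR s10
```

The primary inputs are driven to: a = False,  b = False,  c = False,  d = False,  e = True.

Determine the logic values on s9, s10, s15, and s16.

s1 = b AND c = False AND False = False
s2 = NOT a = NOT False = True
s3 = e XOR s2 = True XOR True = False
s4 = e OR s1 = True OR False = True
s5 = d AND s2 AND s3 = False AND True AND False = False
s6 = c AND d AND s5 = False AND False AND False = False
s8 = s6 NOR s4 = False NOR True = False
s9 = s8 OR s4 = False OR True = True
s10 = s9 NOR s1 = True NOR False = False
s11 = s10 OR d = False OR False = False
s14 = s10 AND s4 = False AND True = False
s15 = s11 NOR s3 = False NOR False = True
s16 = s14 OR s10 = False OR False = False

s9 = True, s10 = False, s15 = True, s16 = False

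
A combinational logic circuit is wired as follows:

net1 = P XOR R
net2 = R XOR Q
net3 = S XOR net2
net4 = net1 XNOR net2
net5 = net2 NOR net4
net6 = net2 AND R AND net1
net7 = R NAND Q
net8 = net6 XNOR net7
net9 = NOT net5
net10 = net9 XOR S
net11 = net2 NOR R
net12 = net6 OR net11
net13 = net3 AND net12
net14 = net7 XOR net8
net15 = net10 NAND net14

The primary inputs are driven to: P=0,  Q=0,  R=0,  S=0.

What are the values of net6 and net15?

net6 = 0, net15 = 0

net1 = P XOR R = 0 XOR 0 = 0
net2 = R XOR Q = 0 XOR 0 = 0
net4 = net1 XNOR net2 = 0 XNOR 0 = 1
net5 = net2 NOR net4 = 0 NOR 1 = 0
net6 = net2 AND R AND net1 = 0 AND 0 AND 0 = 0
net7 = R NAND Q = 0 NAND 0 = 1
net8 = net6 XNOR net7 = 0 XNOR 1 = 0
net9 = NOT net5 = NOT 0 = 1
net10 = net9 XOR S = 1 XOR 0 = 1
net14 = net7 XOR net8 = 1 XOR 0 = 1
net15 = net10 NAND net14 = 1 NAND 1 = 0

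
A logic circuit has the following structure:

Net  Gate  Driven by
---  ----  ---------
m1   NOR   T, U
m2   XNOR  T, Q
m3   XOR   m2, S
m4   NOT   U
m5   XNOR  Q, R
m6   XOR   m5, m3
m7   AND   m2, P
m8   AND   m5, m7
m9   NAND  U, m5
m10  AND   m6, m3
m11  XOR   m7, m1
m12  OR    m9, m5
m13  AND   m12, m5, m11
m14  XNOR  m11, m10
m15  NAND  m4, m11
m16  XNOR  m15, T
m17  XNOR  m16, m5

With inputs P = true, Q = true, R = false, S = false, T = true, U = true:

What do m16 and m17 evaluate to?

m1 = T NOR U = true NOR true = false
m2 = T XNOR Q = true XNOR true = true
m4 = NOT U = NOT true = false
m5 = Q XNOR R = true XNOR false = false
m7 = m2 AND P = true AND true = true
m11 = m7 XOR m1 = true XOR false = true
m15 = m4 NAND m11 = false NAND true = true
m16 = m15 XNOR T = true XNOR true = true
m17 = m16 XNOR m5 = true XNOR false = false

m16 = true; m17 = false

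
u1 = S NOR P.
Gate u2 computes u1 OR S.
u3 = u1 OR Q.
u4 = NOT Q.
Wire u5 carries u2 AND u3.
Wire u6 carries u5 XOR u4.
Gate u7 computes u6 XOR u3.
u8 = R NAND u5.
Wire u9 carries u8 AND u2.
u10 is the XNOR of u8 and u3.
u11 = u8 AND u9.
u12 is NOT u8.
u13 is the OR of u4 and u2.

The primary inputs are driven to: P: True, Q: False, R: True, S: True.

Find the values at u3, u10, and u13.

u1 = S NOR P = True NOR True = False
u2 = u1 OR S = False OR True = True
u3 = u1 OR Q = False OR False = False
u4 = NOT Q = NOT False = True
u5 = u2 AND u3 = True AND False = False
u8 = R NAND u5 = True NAND False = True
u10 = u8 XNOR u3 = True XNOR False = False
u13 = u4 OR u2 = True OR True = True

u3 = False, u10 = False, u13 = True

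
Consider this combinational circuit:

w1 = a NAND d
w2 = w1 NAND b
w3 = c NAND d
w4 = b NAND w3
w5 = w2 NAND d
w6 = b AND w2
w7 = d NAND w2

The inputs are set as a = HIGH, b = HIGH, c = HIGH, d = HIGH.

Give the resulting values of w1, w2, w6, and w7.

w1 = a NAND d = HIGH NAND HIGH = LOW
w2 = w1 NAND b = LOW NAND HIGH = HIGH
w6 = b AND w2 = HIGH AND HIGH = HIGH
w7 = d NAND w2 = HIGH NAND HIGH = LOW

w1 = LOW; w2 = HIGH; w6 = HIGH; w7 = LOW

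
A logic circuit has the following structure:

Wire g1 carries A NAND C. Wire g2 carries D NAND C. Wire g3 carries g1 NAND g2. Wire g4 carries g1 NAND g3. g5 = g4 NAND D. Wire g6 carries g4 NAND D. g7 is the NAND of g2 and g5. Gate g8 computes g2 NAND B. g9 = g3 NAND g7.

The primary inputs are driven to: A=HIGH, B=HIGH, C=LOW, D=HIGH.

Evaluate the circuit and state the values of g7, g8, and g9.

g7 = HIGH, g8 = LOW, g9 = HIGH

g1 = A NAND C = HIGH NAND LOW = HIGH
g2 = D NAND C = HIGH NAND LOW = HIGH
g3 = g1 NAND g2 = HIGH NAND HIGH = LOW
g4 = g1 NAND g3 = HIGH NAND LOW = HIGH
g5 = g4 NAND D = HIGH NAND HIGH = LOW
g7 = g2 NAND g5 = HIGH NAND LOW = HIGH
g8 = g2 NAND B = HIGH NAND HIGH = LOW
g9 = g3 NAND g7 = LOW NAND HIGH = HIGH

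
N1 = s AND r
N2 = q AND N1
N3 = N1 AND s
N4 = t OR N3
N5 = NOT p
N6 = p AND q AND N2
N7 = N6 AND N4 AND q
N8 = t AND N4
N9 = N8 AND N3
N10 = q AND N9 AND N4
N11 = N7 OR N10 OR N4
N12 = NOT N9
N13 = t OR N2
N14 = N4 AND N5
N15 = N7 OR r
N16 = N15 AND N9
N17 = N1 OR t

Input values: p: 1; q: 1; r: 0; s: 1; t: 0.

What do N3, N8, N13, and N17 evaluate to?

N3 = 0; N8 = 0; N13 = 0; N17 = 0

N1 = s AND r = 1 AND 0 = 0
N2 = q AND N1 = 1 AND 0 = 0
N3 = N1 AND s = 0 AND 1 = 0
N4 = t OR N3 = 0 OR 0 = 0
N8 = t AND N4 = 0 AND 0 = 0
N13 = t OR N2 = 0 OR 0 = 0
N17 = N1 OR t = 0 OR 0 = 0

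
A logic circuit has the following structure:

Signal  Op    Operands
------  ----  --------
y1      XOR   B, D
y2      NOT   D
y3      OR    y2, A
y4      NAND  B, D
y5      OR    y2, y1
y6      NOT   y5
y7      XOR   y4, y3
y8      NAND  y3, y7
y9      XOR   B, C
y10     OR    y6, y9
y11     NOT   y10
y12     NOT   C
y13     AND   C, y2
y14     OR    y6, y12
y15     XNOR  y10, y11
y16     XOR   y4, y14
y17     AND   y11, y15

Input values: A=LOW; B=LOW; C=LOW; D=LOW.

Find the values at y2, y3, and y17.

y2 = HIGH  y3 = HIGH  y17 = LOW

y1 = B XOR D = LOW XOR LOW = LOW
y2 = NOT D = NOT LOW = HIGH
y3 = y2 OR A = HIGH OR LOW = HIGH
y5 = y2 OR y1 = HIGH OR LOW = HIGH
y6 = NOT y5 = NOT HIGH = LOW
y9 = B XOR C = LOW XOR LOW = LOW
y10 = y6 OR y9 = LOW OR LOW = LOW
y11 = NOT y10 = NOT LOW = HIGH
y15 = y10 XNOR y11 = LOW XNOR HIGH = LOW
y17 = y11 AND y15 = HIGH AND LOW = LOW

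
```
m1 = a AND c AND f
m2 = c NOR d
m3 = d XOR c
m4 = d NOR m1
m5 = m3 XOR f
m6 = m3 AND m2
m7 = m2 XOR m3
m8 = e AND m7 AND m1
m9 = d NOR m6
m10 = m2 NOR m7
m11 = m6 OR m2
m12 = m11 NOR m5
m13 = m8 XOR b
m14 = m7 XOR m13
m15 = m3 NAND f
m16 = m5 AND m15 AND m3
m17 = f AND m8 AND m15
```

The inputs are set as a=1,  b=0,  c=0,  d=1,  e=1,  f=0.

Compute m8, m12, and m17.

m1 = a AND c AND f = 1 AND 0 AND 0 = 0
m2 = c NOR d = 0 NOR 1 = 0
m3 = d XOR c = 1 XOR 0 = 1
m5 = m3 XOR f = 1 XOR 0 = 1
m6 = m3 AND m2 = 1 AND 0 = 0
m7 = m2 XOR m3 = 0 XOR 1 = 1
m8 = e AND m7 AND m1 = 1 AND 1 AND 0 = 0
m11 = m6 OR m2 = 0 OR 0 = 0
m12 = m11 NOR m5 = 0 NOR 1 = 0
m15 = m3 NAND f = 1 NAND 0 = 1
m17 = f AND m8 AND m15 = 0 AND 0 AND 1 = 0

m8 = 0; m12 = 0; m17 = 0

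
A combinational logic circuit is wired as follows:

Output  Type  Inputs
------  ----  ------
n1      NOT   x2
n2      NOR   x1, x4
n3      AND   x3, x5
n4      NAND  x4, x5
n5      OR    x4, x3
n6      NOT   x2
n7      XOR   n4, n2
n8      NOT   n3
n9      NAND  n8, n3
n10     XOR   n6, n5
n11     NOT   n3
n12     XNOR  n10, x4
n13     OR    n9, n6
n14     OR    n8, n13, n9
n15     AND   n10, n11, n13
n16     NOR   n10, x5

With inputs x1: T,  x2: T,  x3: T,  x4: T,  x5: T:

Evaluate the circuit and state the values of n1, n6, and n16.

n1 = NOT x2 = NOT T = F
n5 = x4 OR x3 = T OR T = T
n6 = NOT x2 = NOT T = F
n10 = n6 XOR n5 = F XOR T = T
n16 = n10 NOR x5 = T NOR T = F

n1 = F, n6 = F, n16 = F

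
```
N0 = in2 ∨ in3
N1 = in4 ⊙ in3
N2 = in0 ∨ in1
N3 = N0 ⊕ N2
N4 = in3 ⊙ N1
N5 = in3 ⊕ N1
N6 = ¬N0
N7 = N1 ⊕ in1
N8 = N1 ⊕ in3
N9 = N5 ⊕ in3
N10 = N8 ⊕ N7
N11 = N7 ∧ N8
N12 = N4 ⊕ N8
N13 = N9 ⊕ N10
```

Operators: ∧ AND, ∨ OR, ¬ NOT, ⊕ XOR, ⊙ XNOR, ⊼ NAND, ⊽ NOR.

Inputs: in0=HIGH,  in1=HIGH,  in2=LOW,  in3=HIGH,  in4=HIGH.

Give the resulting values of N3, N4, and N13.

N3 = LOW; N4 = HIGH; N13 = HIGH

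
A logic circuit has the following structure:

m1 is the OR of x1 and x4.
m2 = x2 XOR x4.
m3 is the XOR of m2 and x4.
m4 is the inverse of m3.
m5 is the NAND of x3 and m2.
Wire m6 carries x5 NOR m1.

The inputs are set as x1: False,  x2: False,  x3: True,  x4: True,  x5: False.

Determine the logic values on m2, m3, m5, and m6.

m2 = True  m3 = False  m5 = False  m6 = False

m1 = x1 OR x4 = False OR True = True
m2 = x2 XOR x4 = False XOR True = True
m3 = m2 XOR x4 = True XOR True = False
m5 = x3 NAND m2 = True NAND True = False
m6 = x5 NOR m1 = False NOR True = False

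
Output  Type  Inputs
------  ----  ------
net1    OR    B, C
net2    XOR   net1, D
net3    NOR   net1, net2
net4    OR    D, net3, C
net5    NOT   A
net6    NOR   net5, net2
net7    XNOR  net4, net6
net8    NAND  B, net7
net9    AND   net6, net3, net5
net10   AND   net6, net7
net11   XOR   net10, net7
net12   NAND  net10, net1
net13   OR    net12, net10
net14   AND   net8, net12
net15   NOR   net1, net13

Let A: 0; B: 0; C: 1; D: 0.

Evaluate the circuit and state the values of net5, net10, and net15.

net1 = B OR C = 0 OR 1 = 1
net2 = net1 XOR D = 1 XOR 0 = 1
net3 = net1 NOR net2 = 1 NOR 1 = 0
net4 = D OR net3 OR C = 0 OR 0 OR 1 = 1
net5 = NOT A = NOT 0 = 1
net6 = net5 NOR net2 = 1 NOR 1 = 0
net7 = net4 XNOR net6 = 1 XNOR 0 = 0
net10 = net6 AND net7 = 0 AND 0 = 0
net12 = net10 NAND net1 = 0 NAND 1 = 1
net13 = net12 OR net10 = 1 OR 0 = 1
net15 = net1 NOR net13 = 1 NOR 1 = 0

net5 = 1, net10 = 0, net15 = 0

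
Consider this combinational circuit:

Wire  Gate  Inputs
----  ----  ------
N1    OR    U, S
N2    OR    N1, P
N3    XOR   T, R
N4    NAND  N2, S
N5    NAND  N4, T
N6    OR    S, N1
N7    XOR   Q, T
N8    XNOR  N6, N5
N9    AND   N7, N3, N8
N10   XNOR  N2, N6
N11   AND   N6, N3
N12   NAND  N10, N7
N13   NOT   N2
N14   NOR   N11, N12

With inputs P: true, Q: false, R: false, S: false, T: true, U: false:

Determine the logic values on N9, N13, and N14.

N1 = U OR S = false OR false = false
N2 = N1 OR P = false OR true = true
N3 = T XOR R = true XOR false = true
N4 = N2 NAND S = true NAND false = true
N5 = N4 NAND T = true NAND true = false
N6 = S OR N1 = false OR false = false
N7 = Q XOR T = false XOR true = true
N8 = N6 XNOR N5 = false XNOR false = true
N9 = N7 AND N3 AND N8 = true AND true AND true = true
N10 = N2 XNOR N6 = true XNOR false = false
N11 = N6 AND N3 = false AND true = false
N12 = N10 NAND N7 = false NAND true = true
N13 = NOT N2 = NOT true = false
N14 = N11 NOR N12 = false NOR true = false

N9 = true  N13 = false  N14 = false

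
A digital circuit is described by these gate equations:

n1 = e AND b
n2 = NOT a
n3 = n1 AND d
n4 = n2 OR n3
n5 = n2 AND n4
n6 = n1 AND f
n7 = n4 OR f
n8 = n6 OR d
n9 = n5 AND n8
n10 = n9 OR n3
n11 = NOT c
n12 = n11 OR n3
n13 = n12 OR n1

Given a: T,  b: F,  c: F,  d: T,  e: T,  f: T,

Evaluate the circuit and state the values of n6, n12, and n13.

n6 = F, n12 = T, n13 = T

n1 = e AND b = T AND F = F
n3 = n1 AND d = F AND T = F
n6 = n1 AND f = F AND T = F
n11 = NOT c = NOT F = T
n12 = n11 OR n3 = T OR F = T
n13 = n12 OR n1 = T OR F = T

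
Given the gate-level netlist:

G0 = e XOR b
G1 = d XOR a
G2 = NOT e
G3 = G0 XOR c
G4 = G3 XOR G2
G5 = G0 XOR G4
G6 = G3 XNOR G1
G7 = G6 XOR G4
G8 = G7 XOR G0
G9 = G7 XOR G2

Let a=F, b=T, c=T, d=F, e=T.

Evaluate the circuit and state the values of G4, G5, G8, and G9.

G4 = T; G5 = T; G8 = T; G9 = T

G0 = e XOR b = T XOR T = F
G1 = d XOR a = F XOR F = F
G2 = NOT e = NOT T = F
G3 = G0 XOR c = F XOR T = T
G4 = G3 XOR G2 = T XOR F = T
G5 = G0 XOR G4 = F XOR T = T
G6 = G3 XNOR G1 = T XNOR F = F
G7 = G6 XOR G4 = F XOR T = T
G8 = G7 XOR G0 = T XOR F = T
G9 = G7 XOR G2 = T XOR F = T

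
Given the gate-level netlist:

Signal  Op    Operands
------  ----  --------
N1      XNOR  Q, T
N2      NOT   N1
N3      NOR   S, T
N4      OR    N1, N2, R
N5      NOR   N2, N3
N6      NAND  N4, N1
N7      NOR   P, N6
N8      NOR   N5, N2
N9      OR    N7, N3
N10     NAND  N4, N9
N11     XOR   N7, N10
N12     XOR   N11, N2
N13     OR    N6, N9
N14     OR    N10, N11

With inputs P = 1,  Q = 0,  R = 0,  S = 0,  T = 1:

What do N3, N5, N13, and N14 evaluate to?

N1 = Q XNOR T = 0 XNOR 1 = 0
N2 = NOT N1 = NOT 0 = 1
N3 = S NOR T = 0 NOR 1 = 0
N4 = N1 OR N2 OR R = 0 OR 1 OR 0 = 1
N5 = N2 NOR N3 = 1 NOR 0 = 0
N6 = N4 NAND N1 = 1 NAND 0 = 1
N7 = P NOR N6 = 1 NOR 1 = 0
N9 = N7 OR N3 = 0 OR 0 = 0
N10 = N4 NAND N9 = 1 NAND 0 = 1
N11 = N7 XOR N10 = 0 XOR 1 = 1
N13 = N6 OR N9 = 1 OR 0 = 1
N14 = N10 OR N11 = 1 OR 1 = 1

N3 = 0; N5 = 0; N13 = 1; N14 = 1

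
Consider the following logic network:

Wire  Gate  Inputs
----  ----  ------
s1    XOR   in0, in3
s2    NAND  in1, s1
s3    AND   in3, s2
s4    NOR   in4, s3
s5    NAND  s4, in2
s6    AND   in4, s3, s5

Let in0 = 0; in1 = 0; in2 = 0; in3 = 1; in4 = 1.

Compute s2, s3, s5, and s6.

s1 = in0 XOR in3 = 0 XOR 1 = 1
s2 = in1 NAND s1 = 0 NAND 1 = 1
s3 = in3 AND s2 = 1 AND 1 = 1
s4 = in4 NOR s3 = 1 NOR 1 = 0
s5 = s4 NAND in2 = 0 NAND 0 = 1
s6 = in4 AND s3 AND s5 = 1 AND 1 AND 1 = 1

s2 = 1  s3 = 1  s5 = 1  s6 = 1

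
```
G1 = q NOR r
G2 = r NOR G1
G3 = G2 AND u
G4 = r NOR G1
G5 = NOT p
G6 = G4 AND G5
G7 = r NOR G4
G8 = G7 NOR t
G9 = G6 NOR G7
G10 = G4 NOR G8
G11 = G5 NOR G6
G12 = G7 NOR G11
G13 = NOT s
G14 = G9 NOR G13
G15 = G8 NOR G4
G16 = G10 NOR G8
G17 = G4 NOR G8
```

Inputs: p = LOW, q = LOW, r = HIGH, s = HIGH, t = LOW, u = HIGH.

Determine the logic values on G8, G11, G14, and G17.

G8 = HIGH, G11 = LOW, G14 = LOW, G17 = LOW

G1 = q NOR r = LOW NOR HIGH = LOW
G4 = r NOR G1 = HIGH NOR LOW = LOW
G5 = NOT p = NOT LOW = HIGH
G6 = G4 AND G5 = LOW AND HIGH = LOW
G7 = r NOR G4 = HIGH NOR LOW = LOW
G8 = G7 NOR t = LOW NOR LOW = HIGH
G9 = G6 NOR G7 = LOW NOR LOW = HIGH
G11 = G5 NOR G6 = HIGH NOR LOW = LOW
G13 = NOT s = NOT HIGH = LOW
G14 = G9 NOR G13 = HIGH NOR LOW = LOW
G17 = G4 NOR G8 = LOW NOR HIGH = LOW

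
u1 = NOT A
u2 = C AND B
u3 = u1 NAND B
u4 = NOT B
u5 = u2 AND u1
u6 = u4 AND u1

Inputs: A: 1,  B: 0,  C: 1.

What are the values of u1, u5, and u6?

u1 = 0; u5 = 0; u6 = 0

u1 = NOT A = NOT 1 = 0
u2 = C AND B = 1 AND 0 = 0
u4 = NOT B = NOT 0 = 1
u5 = u2 AND u1 = 0 AND 0 = 0
u6 = u4 AND u1 = 1 AND 0 = 0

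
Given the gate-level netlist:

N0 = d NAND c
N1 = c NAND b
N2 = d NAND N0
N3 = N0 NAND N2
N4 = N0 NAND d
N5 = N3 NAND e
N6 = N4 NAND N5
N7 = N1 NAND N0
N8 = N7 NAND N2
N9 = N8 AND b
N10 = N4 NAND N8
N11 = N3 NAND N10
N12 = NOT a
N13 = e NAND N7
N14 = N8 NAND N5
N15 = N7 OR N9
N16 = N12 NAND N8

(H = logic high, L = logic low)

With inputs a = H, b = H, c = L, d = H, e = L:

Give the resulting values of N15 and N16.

N0 = d NAND c = H NAND L = H
N1 = c NAND b = L NAND H = H
N2 = d NAND N0 = H NAND H = L
N7 = N1 NAND N0 = H NAND H = L
N8 = N7 NAND N2 = L NAND L = H
N9 = N8 AND b = H AND H = H
N12 = NOT a = NOT H = L
N15 = N7 OR N9 = L OR H = H
N16 = N12 NAND N8 = L NAND H = H

N15 = H  N16 = H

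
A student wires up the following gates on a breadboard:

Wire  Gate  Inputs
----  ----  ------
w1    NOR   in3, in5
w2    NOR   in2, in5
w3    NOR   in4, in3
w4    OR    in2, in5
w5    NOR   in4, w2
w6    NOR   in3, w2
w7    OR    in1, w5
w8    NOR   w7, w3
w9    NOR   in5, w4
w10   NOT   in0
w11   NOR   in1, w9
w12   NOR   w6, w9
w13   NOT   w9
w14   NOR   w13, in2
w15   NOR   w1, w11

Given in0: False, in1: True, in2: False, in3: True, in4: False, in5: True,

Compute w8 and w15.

w1 = in3 NOR in5 = True NOR True = False
w2 = in2 NOR in5 = False NOR True = False
w3 = in4 NOR in3 = False NOR True = False
w4 = in2 OR in5 = False OR True = True
w5 = in4 NOR w2 = False NOR False = True
w7 = in1 OR w5 = True OR True = True
w8 = w7 NOR w3 = True NOR False = False
w9 = in5 NOR w4 = True NOR True = False
w11 = in1 NOR w9 = True NOR False = False
w15 = w1 NOR w11 = False NOR False = True

w8 = False, w15 = True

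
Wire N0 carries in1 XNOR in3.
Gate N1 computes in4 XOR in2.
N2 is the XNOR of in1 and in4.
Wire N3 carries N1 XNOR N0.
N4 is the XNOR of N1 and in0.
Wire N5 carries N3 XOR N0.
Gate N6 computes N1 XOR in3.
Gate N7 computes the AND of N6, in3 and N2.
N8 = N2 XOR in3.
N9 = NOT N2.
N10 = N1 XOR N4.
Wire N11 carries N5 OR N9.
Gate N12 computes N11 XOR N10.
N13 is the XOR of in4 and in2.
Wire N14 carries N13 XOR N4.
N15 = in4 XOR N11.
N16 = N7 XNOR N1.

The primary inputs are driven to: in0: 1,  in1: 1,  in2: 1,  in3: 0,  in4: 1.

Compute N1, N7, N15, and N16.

N1 = 0  N7 = 0  N15 = 0  N16 = 1

N0 = in1 XNOR in3 = 1 XNOR 0 = 0
N1 = in4 XOR in2 = 1 XOR 1 = 0
N2 = in1 XNOR in4 = 1 XNOR 1 = 1
N3 = N1 XNOR N0 = 0 XNOR 0 = 1
N5 = N3 XOR N0 = 1 XOR 0 = 1
N6 = N1 XOR in3 = 0 XOR 0 = 0
N7 = N6 AND in3 AND N2 = 0 AND 0 AND 1 = 0
N9 = NOT N2 = NOT 1 = 0
N11 = N5 OR N9 = 1 OR 0 = 1
N15 = in4 XOR N11 = 1 XOR 1 = 0
N16 = N7 XNOR N1 = 0 XNOR 0 = 1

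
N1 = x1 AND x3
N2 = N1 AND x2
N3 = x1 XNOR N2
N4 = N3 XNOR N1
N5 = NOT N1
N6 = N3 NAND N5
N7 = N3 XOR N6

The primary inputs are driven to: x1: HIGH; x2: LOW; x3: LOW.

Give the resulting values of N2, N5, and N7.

N1 = x1 AND x3 = HIGH AND LOW = LOW
N2 = N1 AND x2 = LOW AND LOW = LOW
N3 = x1 XNOR N2 = HIGH XNOR LOW = LOW
N5 = NOT N1 = NOT LOW = HIGH
N6 = N3 NAND N5 = LOW NAND HIGH = HIGH
N7 = N3 XOR N6 = LOW XOR HIGH = HIGH

N2 = LOW, N5 = HIGH, N7 = HIGH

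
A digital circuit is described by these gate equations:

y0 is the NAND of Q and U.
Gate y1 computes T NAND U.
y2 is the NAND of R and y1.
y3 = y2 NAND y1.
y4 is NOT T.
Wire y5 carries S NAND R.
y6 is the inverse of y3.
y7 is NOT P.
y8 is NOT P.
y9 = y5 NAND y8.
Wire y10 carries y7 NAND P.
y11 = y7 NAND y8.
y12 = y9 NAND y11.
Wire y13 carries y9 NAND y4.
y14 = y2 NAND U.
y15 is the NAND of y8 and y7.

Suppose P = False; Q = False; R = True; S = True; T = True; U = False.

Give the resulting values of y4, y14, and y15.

y4 = False; y14 = True; y15 = False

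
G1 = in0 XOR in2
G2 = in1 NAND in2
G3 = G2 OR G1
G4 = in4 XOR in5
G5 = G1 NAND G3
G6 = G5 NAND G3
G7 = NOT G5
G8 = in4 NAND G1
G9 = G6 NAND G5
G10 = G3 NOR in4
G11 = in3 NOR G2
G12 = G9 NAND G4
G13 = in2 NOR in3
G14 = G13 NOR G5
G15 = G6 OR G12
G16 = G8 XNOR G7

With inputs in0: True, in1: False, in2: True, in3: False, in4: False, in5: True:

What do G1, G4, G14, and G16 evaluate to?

G1 = False  G4 = True  G14 = False  G16 = False

G1 = in0 XOR in2 = True XOR True = False
G2 = in1 NAND in2 = False NAND True = True
G3 = G2 OR G1 = True OR False = True
G4 = in4 XOR in5 = False XOR True = True
G5 = G1 NAND G3 = False NAND True = True
G7 = NOT G5 = NOT True = False
G8 = in4 NAND G1 = False NAND False = True
G13 = in2 NOR in3 = True NOR False = False
G14 = G13 NOR G5 = False NOR True = False
G16 = G8 XNOR G7 = True XNOR False = False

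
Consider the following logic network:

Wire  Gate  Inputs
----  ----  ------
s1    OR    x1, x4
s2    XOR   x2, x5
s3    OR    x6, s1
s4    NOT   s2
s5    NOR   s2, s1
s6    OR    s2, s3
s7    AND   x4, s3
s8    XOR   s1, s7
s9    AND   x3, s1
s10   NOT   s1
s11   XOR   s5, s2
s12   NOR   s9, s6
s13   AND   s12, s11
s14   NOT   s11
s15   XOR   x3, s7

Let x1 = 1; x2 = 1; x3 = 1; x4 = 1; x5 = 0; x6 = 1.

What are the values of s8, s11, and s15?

s1 = x1 OR x4 = 1 OR 1 = 1
s2 = x2 XOR x5 = 1 XOR 0 = 1
s3 = x6 OR s1 = 1 OR 1 = 1
s5 = s2 NOR s1 = 1 NOR 1 = 0
s7 = x4 AND s3 = 1 AND 1 = 1
s8 = s1 XOR s7 = 1 XOR 1 = 0
s11 = s5 XOR s2 = 0 XOR 1 = 1
s15 = x3 XOR s7 = 1 XOR 1 = 0

s8 = 0, s11 = 1, s15 = 0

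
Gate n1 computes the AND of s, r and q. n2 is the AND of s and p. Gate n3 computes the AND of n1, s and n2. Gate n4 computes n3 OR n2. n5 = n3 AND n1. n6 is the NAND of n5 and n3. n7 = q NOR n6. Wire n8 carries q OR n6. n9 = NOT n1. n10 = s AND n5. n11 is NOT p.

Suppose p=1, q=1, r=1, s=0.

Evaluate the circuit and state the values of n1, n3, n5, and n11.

n1 = 0, n3 = 0, n5 = 0, n11 = 0

n1 = s AND r AND q = 0 AND 1 AND 1 = 0
n2 = s AND p = 0 AND 1 = 0
n3 = n1 AND s AND n2 = 0 AND 0 AND 0 = 0
n5 = n3 AND n1 = 0 AND 0 = 0
n11 = NOT p = NOT 1 = 0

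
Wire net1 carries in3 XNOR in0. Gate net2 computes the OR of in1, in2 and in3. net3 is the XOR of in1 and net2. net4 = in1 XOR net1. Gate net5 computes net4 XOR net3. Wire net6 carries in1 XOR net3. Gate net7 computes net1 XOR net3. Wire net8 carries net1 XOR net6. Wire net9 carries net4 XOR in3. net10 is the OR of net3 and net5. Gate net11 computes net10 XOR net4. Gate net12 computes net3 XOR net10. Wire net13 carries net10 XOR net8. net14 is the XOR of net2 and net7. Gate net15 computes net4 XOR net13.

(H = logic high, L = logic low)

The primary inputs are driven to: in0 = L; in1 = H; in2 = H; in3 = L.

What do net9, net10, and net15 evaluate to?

net1 = in3 XNOR in0 = L XNOR L = H
net2 = in1 OR in2 OR in3 = H OR H OR L = H
net3 = in1 XOR net2 = H XOR H = L
net4 = in1 XOR net1 = H XOR H = L
net5 = net4 XOR net3 = L XOR L = L
net6 = in1 XOR net3 = H XOR L = H
net8 = net1 XOR net6 = H XOR H = L
net9 = net4 XOR in3 = L XOR L = L
net10 = net3 OR net5 = L OR L = L
net13 = net10 XOR net8 = L XOR L = L
net15 = net4 XOR net13 = L XOR L = L

net9 = L; net10 = L; net15 = L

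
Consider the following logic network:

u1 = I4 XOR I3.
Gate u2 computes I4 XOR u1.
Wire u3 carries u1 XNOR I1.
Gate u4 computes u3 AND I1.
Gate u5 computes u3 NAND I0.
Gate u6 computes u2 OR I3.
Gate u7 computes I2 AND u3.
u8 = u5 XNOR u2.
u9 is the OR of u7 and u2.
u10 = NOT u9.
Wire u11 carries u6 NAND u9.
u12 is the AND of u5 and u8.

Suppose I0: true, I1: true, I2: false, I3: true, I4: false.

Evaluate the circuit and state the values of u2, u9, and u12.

u1 = I4 XOR I3 = false XOR true = true
u2 = I4 XOR u1 = false XOR true = true
u3 = u1 XNOR I1 = true XNOR true = true
u5 = u3 NAND I0 = true NAND true = false
u7 = I2 AND u3 = false AND true = false
u8 = u5 XNOR u2 = false XNOR true = false
u9 = u7 OR u2 = false OR true = true
u12 = u5 AND u8 = false AND false = false

u2 = true, u9 = true, u12 = false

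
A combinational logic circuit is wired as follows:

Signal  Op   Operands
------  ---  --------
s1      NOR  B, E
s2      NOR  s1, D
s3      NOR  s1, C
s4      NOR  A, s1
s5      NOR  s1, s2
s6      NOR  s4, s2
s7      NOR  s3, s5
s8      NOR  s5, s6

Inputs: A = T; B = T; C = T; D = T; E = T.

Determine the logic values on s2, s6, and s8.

s2 = F, s6 = T, s8 = F

s1 = B NOR E = T NOR T = F
s2 = s1 NOR D = F NOR T = F
s4 = A NOR s1 = T NOR F = F
s5 = s1 NOR s2 = F NOR F = T
s6 = s4 NOR s2 = F NOR F = T
s8 = s5 NOR s6 = T NOR T = F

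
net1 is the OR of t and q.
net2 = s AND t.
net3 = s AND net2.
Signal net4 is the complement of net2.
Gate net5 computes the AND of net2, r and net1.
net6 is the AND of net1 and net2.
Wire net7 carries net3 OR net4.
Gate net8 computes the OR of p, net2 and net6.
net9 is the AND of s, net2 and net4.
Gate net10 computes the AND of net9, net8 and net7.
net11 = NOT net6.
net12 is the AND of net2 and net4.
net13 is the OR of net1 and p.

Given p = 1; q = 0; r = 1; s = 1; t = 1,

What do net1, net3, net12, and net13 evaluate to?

net1 = t OR q = 1 OR 0 = 1
net2 = s AND t = 1 AND 1 = 1
net3 = s AND net2 = 1 AND 1 = 1
net4 = NOT net2 = NOT 1 = 0
net12 = net2 AND net4 = 1 AND 0 = 0
net13 = net1 OR p = 1 OR 1 = 1

net1 = 1, net3 = 1, net12 = 0, net13 = 1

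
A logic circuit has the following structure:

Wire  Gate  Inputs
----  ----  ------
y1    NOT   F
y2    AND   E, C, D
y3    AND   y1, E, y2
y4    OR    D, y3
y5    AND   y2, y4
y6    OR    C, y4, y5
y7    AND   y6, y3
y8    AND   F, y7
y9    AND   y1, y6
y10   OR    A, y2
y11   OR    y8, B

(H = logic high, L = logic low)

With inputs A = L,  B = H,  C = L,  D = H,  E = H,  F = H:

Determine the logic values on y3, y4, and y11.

y3 = L  y4 = H  y11 = H

y1 = NOT F = NOT H = L
y2 = E AND C AND D = H AND L AND H = L
y3 = y1 AND E AND y2 = L AND H AND L = L
y4 = D OR y3 = H OR L = H
y5 = y2 AND y4 = L AND H = L
y6 = C OR y4 OR y5 = L OR H OR L = H
y7 = y6 AND y3 = H AND L = L
y8 = F AND y7 = H AND L = L
y11 = y8 OR B = L OR H = H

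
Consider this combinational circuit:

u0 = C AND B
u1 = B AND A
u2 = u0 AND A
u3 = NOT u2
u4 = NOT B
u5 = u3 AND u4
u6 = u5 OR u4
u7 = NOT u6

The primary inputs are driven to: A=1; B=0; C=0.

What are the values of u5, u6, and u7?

u5 = 1, u6 = 1, u7 = 0

u0 = C AND B = 0 AND 0 = 0
u2 = u0 AND A = 0 AND 1 = 0
u3 = NOT u2 = NOT 0 = 1
u4 = NOT B = NOT 0 = 1
u5 = u3 AND u4 = 1 AND 1 = 1
u6 = u5 OR u4 = 1 OR 1 = 1
u7 = NOT u6 = NOT 1 = 0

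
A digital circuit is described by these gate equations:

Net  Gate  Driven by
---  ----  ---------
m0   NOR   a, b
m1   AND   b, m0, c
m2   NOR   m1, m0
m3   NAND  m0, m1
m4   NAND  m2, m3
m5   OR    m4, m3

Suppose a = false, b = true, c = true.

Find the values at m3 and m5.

m0 = a NOR b = false NOR true = false
m1 = b AND m0 AND c = true AND false AND true = false
m2 = m1 NOR m0 = false NOR false = true
m3 = m0 NAND m1 = false NAND false = true
m4 = m2 NAND m3 = true NAND true = false
m5 = m4 OR m3 = false OR true = true

m3 = true  m5 = true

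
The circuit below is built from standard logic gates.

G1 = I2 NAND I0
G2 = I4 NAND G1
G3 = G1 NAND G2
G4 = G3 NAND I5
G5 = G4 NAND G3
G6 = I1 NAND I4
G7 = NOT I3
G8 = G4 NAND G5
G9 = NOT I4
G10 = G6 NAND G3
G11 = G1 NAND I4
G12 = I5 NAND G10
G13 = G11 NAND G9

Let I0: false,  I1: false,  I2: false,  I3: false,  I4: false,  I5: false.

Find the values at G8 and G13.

G8 = false  G13 = false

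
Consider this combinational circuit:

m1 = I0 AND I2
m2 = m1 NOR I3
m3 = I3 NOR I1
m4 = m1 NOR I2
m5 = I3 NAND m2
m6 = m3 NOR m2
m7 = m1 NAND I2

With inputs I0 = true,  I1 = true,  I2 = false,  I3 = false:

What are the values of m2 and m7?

m1 = I0 AND I2 = true AND false = false
m2 = m1 NOR I3 = false NOR false = true
m7 = m1 NAND I2 = false NAND false = true

m2 = true, m7 = true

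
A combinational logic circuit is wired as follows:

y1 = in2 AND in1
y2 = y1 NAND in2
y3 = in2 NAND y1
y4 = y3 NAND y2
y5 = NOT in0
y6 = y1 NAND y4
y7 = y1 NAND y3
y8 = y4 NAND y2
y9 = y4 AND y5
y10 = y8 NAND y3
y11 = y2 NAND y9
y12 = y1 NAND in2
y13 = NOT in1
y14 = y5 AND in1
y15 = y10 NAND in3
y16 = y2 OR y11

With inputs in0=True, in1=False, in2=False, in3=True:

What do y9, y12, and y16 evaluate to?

y9 = False; y12 = True; y16 = True

y1 = in2 AND in1 = False AND False = False
y2 = y1 NAND in2 = False NAND False = True
y3 = in2 NAND y1 = False NAND False = True
y4 = y3 NAND y2 = True NAND True = False
y5 = NOT in0 = NOT True = False
y9 = y4 AND y5 = False AND False = False
y11 = y2 NAND y9 = True NAND False = True
y12 = y1 NAND in2 = False NAND False = True
y16 = y2 OR y11 = True OR True = True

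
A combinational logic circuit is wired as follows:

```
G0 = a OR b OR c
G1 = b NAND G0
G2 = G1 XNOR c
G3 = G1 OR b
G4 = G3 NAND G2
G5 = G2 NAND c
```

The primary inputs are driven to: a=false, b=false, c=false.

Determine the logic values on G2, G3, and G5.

G2 = false  G3 = true  G5 = true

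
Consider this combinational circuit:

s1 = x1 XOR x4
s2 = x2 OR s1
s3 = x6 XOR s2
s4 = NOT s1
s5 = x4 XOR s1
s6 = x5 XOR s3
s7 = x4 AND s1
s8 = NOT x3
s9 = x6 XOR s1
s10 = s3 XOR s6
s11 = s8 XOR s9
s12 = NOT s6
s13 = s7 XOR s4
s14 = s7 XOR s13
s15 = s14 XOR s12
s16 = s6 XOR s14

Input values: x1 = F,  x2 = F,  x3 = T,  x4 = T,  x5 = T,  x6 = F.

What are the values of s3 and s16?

s3 = T  s16 = F

s1 = x1 XOR x4 = F XOR T = T
s2 = x2 OR s1 = F OR T = T
s3 = x6 XOR s2 = F XOR T = T
s4 = NOT s1 = NOT T = F
s6 = x5 XOR s3 = T XOR T = F
s7 = x4 AND s1 = T AND T = T
s13 = s7 XOR s4 = T XOR F = T
s14 = s7 XOR s13 = T XOR T = F
s16 = s6 XOR s14 = F XOR F = F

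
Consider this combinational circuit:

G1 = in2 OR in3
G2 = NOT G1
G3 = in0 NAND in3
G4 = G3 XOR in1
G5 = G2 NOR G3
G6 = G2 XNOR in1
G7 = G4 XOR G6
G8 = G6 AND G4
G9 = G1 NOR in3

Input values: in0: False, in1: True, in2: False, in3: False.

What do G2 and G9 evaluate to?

G2 = True  G9 = True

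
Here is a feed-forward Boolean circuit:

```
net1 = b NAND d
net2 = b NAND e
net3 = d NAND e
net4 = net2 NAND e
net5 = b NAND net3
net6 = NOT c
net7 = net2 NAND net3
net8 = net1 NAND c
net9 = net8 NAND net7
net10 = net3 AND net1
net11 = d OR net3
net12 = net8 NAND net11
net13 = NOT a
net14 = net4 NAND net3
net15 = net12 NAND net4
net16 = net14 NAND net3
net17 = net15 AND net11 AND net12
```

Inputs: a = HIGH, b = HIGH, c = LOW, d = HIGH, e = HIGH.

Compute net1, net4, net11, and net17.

net1 = LOW; net4 = HIGH; net11 = HIGH; net17 = LOW

net1 = b NAND d = HIGH NAND HIGH = LOW
net2 = b NAND e = HIGH NAND HIGH = LOW
net3 = d NAND e = HIGH NAND HIGH = LOW
net4 = net2 NAND e = LOW NAND HIGH = HIGH
net8 = net1 NAND c = LOW NAND LOW = HIGH
net11 = d OR net3 = HIGH OR LOW = HIGH
net12 = net8 NAND net11 = HIGH NAND HIGH = LOW
net15 = net12 NAND net4 = LOW NAND HIGH = HIGH
net17 = net15 AND net11 AND net12 = HIGH AND HIGH AND LOW = LOW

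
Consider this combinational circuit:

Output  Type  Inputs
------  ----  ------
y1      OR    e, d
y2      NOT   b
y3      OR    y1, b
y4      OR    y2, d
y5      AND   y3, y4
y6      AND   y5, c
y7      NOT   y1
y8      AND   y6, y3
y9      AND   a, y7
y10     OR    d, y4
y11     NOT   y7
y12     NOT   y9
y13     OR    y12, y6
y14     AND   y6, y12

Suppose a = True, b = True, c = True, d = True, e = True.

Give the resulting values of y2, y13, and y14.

y1 = e OR d = True OR True = True
y2 = NOT b = NOT True = False
y3 = y1 OR b = True OR True = True
y4 = y2 OR d = False OR True = True
y5 = y3 AND y4 = True AND True = True
y6 = y5 AND c = True AND True = True
y7 = NOT y1 = NOT True = False
y9 = a AND y7 = True AND False = False
y12 = NOT y9 = NOT False = True
y13 = y12 OR y6 = True OR True = True
y14 = y6 AND y12 = True AND True = True

y2 = False; y13 = True; y14 = True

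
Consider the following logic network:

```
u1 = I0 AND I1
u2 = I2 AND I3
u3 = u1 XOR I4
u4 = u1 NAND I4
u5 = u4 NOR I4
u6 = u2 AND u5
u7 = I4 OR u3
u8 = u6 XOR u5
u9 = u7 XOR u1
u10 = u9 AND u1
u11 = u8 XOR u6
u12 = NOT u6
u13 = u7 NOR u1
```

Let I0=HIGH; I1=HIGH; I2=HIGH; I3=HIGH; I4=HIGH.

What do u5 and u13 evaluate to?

u1 = I0 AND I1 = HIGH AND HIGH = HIGH
u3 = u1 XOR I4 = HIGH XOR HIGH = LOW
u4 = u1 NAND I4 = HIGH NAND HIGH = LOW
u5 = u4 NOR I4 = LOW NOR HIGH = LOW
u7 = I4 OR u3 = HIGH OR LOW = HIGH
u13 = u7 NOR u1 = HIGH NOR HIGH = LOW

u5 = LOW, u13 = LOW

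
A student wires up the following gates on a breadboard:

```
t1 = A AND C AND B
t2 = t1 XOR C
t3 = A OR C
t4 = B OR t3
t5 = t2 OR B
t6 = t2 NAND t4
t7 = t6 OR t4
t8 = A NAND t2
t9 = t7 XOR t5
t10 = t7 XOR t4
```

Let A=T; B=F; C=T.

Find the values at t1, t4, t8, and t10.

t1 = A AND C AND B = T AND T AND F = F
t2 = t1 XOR C = F XOR T = T
t3 = A OR C = T OR T = T
t4 = B OR t3 = F OR T = T
t6 = t2 NAND t4 = T NAND T = F
t7 = t6 OR t4 = F OR T = T
t8 = A NAND t2 = T NAND T = F
t10 = t7 XOR t4 = T XOR T = F

t1 = F, t4 = T, t8 = F, t10 = F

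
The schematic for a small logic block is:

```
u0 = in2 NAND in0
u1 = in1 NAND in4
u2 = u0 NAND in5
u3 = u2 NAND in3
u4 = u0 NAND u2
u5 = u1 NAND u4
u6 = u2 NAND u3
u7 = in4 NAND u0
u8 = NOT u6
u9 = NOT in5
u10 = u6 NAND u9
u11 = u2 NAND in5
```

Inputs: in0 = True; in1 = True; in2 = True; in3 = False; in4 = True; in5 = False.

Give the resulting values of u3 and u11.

u0 = in2 NAND in0 = True NAND True = False
u2 = u0 NAND in5 = False NAND False = True
u3 = u2 NAND in3 = True NAND False = True
u11 = u2 NAND in5 = True NAND False = True

u3 = True; u11 = True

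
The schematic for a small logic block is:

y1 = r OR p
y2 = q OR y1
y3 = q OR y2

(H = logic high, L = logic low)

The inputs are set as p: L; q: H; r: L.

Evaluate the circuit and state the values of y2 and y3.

y2 = H, y3 = H

y1 = r OR p = L OR L = L
y2 = q OR y1 = H OR L = H
y3 = q OR y2 = H OR H = H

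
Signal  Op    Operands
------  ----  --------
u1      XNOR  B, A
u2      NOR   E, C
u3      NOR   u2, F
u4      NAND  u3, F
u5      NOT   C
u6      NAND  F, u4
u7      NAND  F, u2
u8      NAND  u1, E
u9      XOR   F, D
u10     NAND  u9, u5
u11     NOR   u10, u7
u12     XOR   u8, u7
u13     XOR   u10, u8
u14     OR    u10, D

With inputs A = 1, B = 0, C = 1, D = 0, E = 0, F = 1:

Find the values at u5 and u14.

u5 = 0, u14 = 1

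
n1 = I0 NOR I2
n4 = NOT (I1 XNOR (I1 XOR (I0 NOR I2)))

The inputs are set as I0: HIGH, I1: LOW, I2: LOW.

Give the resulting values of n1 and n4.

n1 = LOW; n4 = LOW

n1 = HIGH NOR LOW = LOW
n4 = NOT (LOW XNOR (LOW XOR (HIGH NOR LOW))) = LOW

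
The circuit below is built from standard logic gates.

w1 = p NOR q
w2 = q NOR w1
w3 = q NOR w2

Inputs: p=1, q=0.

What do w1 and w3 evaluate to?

w1 = 0; w3 = 0

w1 = p NOR q = 1 NOR 0 = 0
w2 = q NOR w1 = 0 NOR 0 = 1
w3 = q NOR w2 = 0 NOR 1 = 0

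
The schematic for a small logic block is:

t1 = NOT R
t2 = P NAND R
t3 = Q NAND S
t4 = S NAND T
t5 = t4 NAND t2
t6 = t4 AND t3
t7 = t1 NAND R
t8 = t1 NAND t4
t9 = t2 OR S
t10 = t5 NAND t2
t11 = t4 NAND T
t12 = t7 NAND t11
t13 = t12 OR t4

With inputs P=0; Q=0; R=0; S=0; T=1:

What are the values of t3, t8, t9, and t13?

t3 = 1  t8 = 0  t9 = 1  t13 = 1

t1 = NOT R = NOT 0 = 1
t2 = P NAND R = 0 NAND 0 = 1
t3 = Q NAND S = 0 NAND 0 = 1
t4 = S NAND T = 0 NAND 1 = 1
t7 = t1 NAND R = 1 NAND 0 = 1
t8 = t1 NAND t4 = 1 NAND 1 = 0
t9 = t2 OR S = 1 OR 0 = 1
t11 = t4 NAND T = 1 NAND 1 = 0
t12 = t7 NAND t11 = 1 NAND 0 = 1
t13 = t12 OR t4 = 1 OR 1 = 1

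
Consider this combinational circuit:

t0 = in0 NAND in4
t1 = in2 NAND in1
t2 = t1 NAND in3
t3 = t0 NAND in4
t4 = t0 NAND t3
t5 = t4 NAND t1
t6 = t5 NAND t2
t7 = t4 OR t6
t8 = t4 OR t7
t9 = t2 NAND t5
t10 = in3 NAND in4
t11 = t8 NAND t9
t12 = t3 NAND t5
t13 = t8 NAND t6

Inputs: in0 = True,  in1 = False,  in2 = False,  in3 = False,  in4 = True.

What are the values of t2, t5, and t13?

t0 = in0 NAND in4 = True NAND True = False
t1 = in2 NAND in1 = False NAND False = True
t2 = t1 NAND in3 = True NAND False = True
t3 = t0 NAND in4 = False NAND True = True
t4 = t0 NAND t3 = False NAND True = True
t5 = t4 NAND t1 = True NAND True = False
t6 = t5 NAND t2 = False NAND True = True
t7 = t4 OR t6 = True OR True = True
t8 = t4 OR t7 = True OR True = True
t13 = t8 NAND t6 = True NAND True = False

t2 = True, t5 = False, t13 = False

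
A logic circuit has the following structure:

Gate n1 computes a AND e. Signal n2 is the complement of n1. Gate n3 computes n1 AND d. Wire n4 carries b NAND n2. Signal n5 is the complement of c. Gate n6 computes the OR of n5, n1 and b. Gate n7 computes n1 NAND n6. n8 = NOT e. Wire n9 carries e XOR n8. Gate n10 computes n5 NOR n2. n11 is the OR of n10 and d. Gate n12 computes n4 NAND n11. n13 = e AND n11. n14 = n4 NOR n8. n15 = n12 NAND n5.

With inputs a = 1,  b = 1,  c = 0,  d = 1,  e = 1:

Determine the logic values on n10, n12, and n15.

n10 = 0; n12 = 0; n15 = 1

n1 = a AND e = 1 AND 1 = 1
n2 = NOT n1 = NOT 1 = 0
n4 = b NAND n2 = 1 NAND 0 = 1
n5 = NOT c = NOT 0 = 1
n10 = n5 NOR n2 = 1 NOR 0 = 0
n11 = n10 OR d = 0 OR 1 = 1
n12 = n4 NAND n11 = 1 NAND 1 = 0
n15 = n12 NAND n5 = 0 NAND 1 = 1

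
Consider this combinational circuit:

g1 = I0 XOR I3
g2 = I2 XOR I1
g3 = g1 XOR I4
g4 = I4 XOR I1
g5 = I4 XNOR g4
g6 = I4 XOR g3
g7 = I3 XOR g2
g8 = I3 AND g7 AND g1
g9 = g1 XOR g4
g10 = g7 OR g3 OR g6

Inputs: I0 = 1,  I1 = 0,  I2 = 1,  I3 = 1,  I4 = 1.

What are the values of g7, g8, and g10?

g1 = I0 XOR I3 = 1 XOR 1 = 0
g2 = I2 XOR I1 = 1 XOR 0 = 1
g3 = g1 XOR I4 = 0 XOR 1 = 1
g6 = I4 XOR g3 = 1 XOR 1 = 0
g7 = I3 XOR g2 = 1 XOR 1 = 0
g8 = I3 AND g7 AND g1 = 1 AND 0 AND 0 = 0
g10 = g7 OR g3 OR g6 = 0 OR 1 OR 0 = 1

g7 = 0, g8 = 0, g10 = 1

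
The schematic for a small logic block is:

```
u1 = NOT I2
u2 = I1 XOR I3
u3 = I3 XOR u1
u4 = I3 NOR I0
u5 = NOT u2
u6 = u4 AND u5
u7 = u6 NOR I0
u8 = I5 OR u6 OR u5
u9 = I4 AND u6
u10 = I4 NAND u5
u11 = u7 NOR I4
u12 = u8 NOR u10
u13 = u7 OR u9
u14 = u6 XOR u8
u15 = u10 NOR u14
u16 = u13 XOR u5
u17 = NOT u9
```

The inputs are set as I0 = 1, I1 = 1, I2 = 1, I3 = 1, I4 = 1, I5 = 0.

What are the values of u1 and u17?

u1 = 0, u17 = 1

u1 = NOT I2 = NOT 1 = 0
u2 = I1 XOR I3 = 1 XOR 1 = 0
u4 = I3 NOR I0 = 1 NOR 1 = 0
u5 = NOT u2 = NOT 0 = 1
u6 = u4 AND u5 = 0 AND 1 = 0
u9 = I4 AND u6 = 1 AND 0 = 0
u17 = NOT u9 = NOT 0 = 1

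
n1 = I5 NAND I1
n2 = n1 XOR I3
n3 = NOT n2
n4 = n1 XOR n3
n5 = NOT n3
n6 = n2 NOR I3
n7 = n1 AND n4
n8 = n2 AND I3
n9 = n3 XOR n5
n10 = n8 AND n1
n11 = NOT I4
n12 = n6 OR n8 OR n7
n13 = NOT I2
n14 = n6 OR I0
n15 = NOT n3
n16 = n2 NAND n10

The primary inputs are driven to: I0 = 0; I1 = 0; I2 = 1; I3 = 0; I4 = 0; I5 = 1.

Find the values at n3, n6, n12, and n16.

n3 = 0  n6 = 0  n12 = 1  n16 = 1

n1 = I5 NAND I1 = 1 NAND 0 = 1
n2 = n1 XOR I3 = 1 XOR 0 = 1
n3 = NOT n2 = NOT 1 = 0
n4 = n1 XOR n3 = 1 XOR 0 = 1
n6 = n2 NOR I3 = 1 NOR 0 = 0
n7 = n1 AND n4 = 1 AND 1 = 1
n8 = n2 AND I3 = 1 AND 0 = 0
n10 = n8 AND n1 = 0 AND 1 = 0
n12 = n6 OR n8 OR n7 = 0 OR 0 OR 1 = 1
n16 = n2 NAND n10 = 1 NAND 0 = 1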